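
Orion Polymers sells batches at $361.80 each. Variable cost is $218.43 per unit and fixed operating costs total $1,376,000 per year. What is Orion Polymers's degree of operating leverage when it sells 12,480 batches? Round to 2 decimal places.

4.33

Contribution at this volume is 12,480 × $143.37 = $1,789,257.60.
Subtracting fixed costs: EBIT = $1,789,257.60 − $1,376,000 = $413,257.60.
Degree of operating leverage = $1,789,257.60 / $413,257.60 = 4.3296.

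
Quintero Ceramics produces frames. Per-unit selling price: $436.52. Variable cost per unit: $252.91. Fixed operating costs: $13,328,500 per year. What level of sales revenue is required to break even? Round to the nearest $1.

Contribution margin per unit = $436.52 − $252.91 = $183.61, a CM ratio of $183.61 ÷ $436.52 = 0.4206.
Break-even sales = FC ÷ CM ratio = $13,328,500 × $436.52 / $183.61 = $31,687,581.

$31,687,581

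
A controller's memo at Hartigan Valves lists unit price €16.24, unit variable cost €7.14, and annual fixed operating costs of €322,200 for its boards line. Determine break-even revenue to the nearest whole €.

CM per unit = €16.24 − €7.14 = €9.10; CM ratio = €9.10 / €16.24 = 0.5603.
Break-even revenue = fixed costs × price ÷ CM = €322,200 × €16.24 ÷ €9.10 = €575,003.

€575,003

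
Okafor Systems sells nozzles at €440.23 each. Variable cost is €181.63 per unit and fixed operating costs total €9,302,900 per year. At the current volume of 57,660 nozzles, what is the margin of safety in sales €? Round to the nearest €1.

€9,546,788

Unit CM = price − variable cost = €440.23 − €181.63 = €258.60. Break-even units = €9,302,900 ÷ €258.60 = 35,974.09; break-even revenue = 35,974.09 × €440.23 = €15,836,874.20.
Actual sales revenue = 57,660 × €440.23 = €25,383,661.80.
Margin of safety = €25,383,661.80 − €15,836,874.20 = €9,546,788.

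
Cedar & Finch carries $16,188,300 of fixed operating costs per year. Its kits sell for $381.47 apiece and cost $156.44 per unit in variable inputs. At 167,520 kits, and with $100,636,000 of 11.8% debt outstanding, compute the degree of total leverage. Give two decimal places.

Total contribution margin = 167,520 × $225.03 = $37,697,025.60.
Subtracting fixed costs: EBIT = $37,697,025.60 − $16,188,300 = $21,508,725.60. Interest = $11,875,048.00, so EBIT − I = $9,633,677.60.
DCL = contribution ÷ (EBIT − I) = $37,697,025.60 ÷ $9,633,677.60 = 3.9130.

3.91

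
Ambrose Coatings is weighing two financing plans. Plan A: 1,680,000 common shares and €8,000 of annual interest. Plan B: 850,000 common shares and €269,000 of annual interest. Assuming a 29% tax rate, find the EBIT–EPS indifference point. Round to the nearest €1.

At indifference, (EBIT − 8,000)(1 − t)/1,680,000 = (EBIT − 269,000)(1 − t)/850,000.
The (1 − t) factor cancels: (EBIT − 8,000) × 850,000 = (EBIT − 269,000) × 1,680,000.
Solving, EBIT = (269,000·1,680,000 − 8,000·850,000) / (1,680,000 − 850,000) = 445,120,000,000 / 830,000 = 536,289.16.

€536,289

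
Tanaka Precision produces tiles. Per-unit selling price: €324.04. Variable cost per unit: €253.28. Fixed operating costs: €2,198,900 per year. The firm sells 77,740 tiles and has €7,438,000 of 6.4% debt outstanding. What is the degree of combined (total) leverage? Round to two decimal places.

1.95

Contribution at this volume is 77,740 × €70.76 = €5,500,882.40.
Operating income = contribution − fixed costs = €5,500,882.40 − €2,198,900 = €3,301,982.40. Interest = €476,032.00, so EBIT − I = €2,825,950.40.
Degree of total leverage = total CM / (EBIT − interest) = €5,500,882.40 / €2,825,950.40 = 1.9466.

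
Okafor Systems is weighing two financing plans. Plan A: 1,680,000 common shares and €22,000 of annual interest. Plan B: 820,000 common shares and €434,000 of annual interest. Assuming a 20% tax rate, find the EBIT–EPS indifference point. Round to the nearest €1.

Set EPS_A = EPS_B: (EBIT − €22,000)(1 − 0.20) ÷ 1,680,000 = (EBIT − €434,000)(1 − 0.20) ÷ 820,000.
Cancelling (1 − t) and cross-multiplying: 820,000·(EBIT − 22,000) = 1,680,000·(EBIT − 434,000).
EBIT × (1,680,000 − 820,000) = 434,000 × 1,680,000 − 22,000 × 820,000 = 711,080,000,000, so EBIT = 711,080,000,000 ÷ 860,000 = 826,837.21.

€826,837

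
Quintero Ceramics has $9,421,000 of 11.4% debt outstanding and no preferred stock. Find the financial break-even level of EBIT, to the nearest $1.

$1,073,994

Annual interest = 11.4% × $9,421,000 = $1,073,994.00.
Without preferred stock the financial break-even is simply EBIT = interest = $1,073,994.00.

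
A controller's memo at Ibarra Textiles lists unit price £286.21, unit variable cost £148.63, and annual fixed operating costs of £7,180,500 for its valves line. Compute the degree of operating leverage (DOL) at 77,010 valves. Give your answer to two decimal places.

Total contribution margin = 77,010 × £137.58 = £10,595,035.80.
Operating income = contribution − fixed costs = £10,595,035.80 − £7,180,500 = £3,414,535.80.
DOL = contribution ÷ EBIT = £10,595,035.80 ÷ £3,414,535.80 = 3.1029.

3.10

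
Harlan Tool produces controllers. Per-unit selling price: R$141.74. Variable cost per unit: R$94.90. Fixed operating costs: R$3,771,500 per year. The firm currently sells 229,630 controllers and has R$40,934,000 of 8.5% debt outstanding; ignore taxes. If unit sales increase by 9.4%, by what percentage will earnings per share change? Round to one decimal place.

At 229,630 units, contribution = 229,630 × R$46.84 = R$10,755,869.20.
EBIT = R$10,755,869.20 − R$3,771,500 = R$6,984,369.20.
Interest = R$3,479,390.00, so EBIT − I = R$3,504,979.20.
DCL = total CM / (EBIT − I) = R$10,755,869.20 / R$3,504,979.20 = 3.0687.
EPS therefore changes by 3.0687 × (+9.4%) = +28.8%.

+28.8%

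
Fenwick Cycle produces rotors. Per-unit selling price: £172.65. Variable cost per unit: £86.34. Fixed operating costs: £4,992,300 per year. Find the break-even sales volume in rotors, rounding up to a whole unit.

57,842 rotors

Contribution margin per unit = £172.65 − £86.34 = £86.31.
Break-even Q = £4,992,300 / £86.31 = 57,841.50 → 57,842 rotors.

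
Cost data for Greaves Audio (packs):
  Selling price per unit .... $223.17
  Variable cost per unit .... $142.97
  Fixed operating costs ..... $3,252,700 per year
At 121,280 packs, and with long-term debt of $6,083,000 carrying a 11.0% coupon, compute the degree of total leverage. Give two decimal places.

Contribution at this volume is 121,280 × $80.20 = $9,726,656.00.
Subtracting fixed costs: EBIT = $9,726,656.00 − $3,252,700 = $6,473,956.00. Interest = $669,130.00.
DOL = $9,726,656.00 ÷ $6,473,956.00 = 1.5024; DFL = $6,473,956.00 ÷ $5,804,826.00 = 1.1153.
DCL = DOL × DFL = 1.5024 × 1.1153 = 1.6756.

1.68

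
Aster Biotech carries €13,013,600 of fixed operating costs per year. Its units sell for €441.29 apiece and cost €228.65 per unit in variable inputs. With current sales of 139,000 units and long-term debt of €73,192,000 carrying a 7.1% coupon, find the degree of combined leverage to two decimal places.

2.60

Total contribution margin = 139,000 × €212.64 = €29,556,960.00.
Operating income = contribution − fixed costs = €29,556,960.00 − €13,013,600 = €16,543,360.00. Interest = €5,196,632.00, so EBIT − I = €11,346,728.00.
Degree of total leverage = total CM / (EBIT − interest) = €29,556,960.00 / €11,346,728.00 = 2.6049.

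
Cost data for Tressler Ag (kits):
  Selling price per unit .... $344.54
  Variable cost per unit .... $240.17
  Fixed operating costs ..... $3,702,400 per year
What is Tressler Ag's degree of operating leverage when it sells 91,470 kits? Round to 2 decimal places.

Total contribution margin = 91,470 × $104.37 = $9,546,723.90.
Operating income = contribution − fixed costs = $9,546,723.90 − $3,702,400 = $5,844,323.90.
DOL = contribution ÷ EBIT = $9,546,723.90 ÷ $5,844,323.90 = 1.6335.

1.63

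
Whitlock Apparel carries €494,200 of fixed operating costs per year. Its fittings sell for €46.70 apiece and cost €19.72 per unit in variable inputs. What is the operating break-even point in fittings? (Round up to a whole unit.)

Unit CM = price − variable cost = €46.70 − €19.72 = €26.98.
Units to break even: €494,200 ÷ €26.98 = 18,317.27, rounded up to 18,318.

18,318 fittings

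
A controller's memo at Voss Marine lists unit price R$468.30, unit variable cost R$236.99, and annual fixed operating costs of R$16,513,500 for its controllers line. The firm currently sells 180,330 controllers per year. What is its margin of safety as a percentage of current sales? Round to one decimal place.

60.4%

Contribution margin per unit = R$468.30 − R$236.99 = R$231.31. Break-even units = R$16,513,500 ÷ R$231.31 = 71,391.21; break-even revenue = 71,391.21 × R$468.30 = R$33,432,502.05.
Current sales = 180,330 × R$468.30 = R$84,448,539.00.
Margin of safety = (R$84,448,539.00 − R$33,432,502.05) ÷ R$84,448,539.00 = 60.4%.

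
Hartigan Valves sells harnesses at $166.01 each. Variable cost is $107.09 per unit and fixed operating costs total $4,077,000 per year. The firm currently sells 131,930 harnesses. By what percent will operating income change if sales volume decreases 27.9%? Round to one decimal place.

-58.7%

Contribution at this volume is 131,930 × $58.92 = $7,773,315.60.
EBIT = $7,773,315.60 − $4,077,000 = $3,696,315.60.
DOL = contribution ÷ EBIT = $7,773,315.60 ÷ $3,696,315.60 = 2.1030.
Operating income changes by 2.1030 × -27.9% = -58.7%.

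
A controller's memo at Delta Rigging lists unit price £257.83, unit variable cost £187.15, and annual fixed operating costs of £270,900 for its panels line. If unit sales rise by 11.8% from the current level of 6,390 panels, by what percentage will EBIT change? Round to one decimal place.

+29.5%

Contribution at this volume is 6,390 × £70.68 = £451,645.20.
Operating income = contribution − fixed costs = £451,645.20 − £270,900 = £180,745.20.
So DOL = total CM / EBIT = £451,645.20 / £180,745.20 = 2.4988.
So EBIT moves 2.4988 × (+11.8%) = +29.5%.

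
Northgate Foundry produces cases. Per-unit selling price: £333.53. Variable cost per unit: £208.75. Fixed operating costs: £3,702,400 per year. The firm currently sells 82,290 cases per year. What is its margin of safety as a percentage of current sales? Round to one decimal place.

Unit CM = price − variable cost = £333.53 − £208.75 = £124.78. Break-even units = £3,702,400 ÷ £124.78 = 29,671.42; break-even revenue = 29,671.42 × £333.53 = £9,896,309.28.
Current sales = 82,290 × £333.53 = £27,446,183.70.
Margin of safety = (£27,446,183.70 − £9,896,309.28) ÷ £27,446,183.70 = 63.9%.

63.9%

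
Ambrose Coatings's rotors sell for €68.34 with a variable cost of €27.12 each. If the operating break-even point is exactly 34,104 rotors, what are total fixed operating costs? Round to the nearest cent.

Unit CM = price − variable cost = €68.34 − €27.12 = €41.22.
Since BE = FC / CM, FC = 34,104 × €41.22 = €1,405,766.88.

€1,405,766.88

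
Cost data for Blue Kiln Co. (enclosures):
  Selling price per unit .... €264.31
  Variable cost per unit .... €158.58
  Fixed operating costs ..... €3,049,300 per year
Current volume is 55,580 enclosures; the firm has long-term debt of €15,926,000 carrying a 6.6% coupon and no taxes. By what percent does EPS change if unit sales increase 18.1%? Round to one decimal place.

+59.9%

At 55,580 units, contribution = 55,580 × €105.73 = €5,876,473.40.
Subtracting fixed costs: EBIT = €5,876,473.40 − €3,049,300 = €2,827,173.40.
After interest of €1,051,116.00, pre-tax earnings = €1,776,057.40.
DCL = total CM / (EBIT − I) = €5,876,473.40 / €1,776,057.40 = 3.3087.
EPS therefore changes by 3.3087 × (+18.1%) = +59.9%.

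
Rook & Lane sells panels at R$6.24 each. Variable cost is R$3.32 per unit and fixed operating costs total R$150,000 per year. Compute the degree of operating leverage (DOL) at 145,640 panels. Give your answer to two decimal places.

1.54

At 145,640 units, contribution = 145,640 × R$2.92 = R$425,268.80.
EBIT = R$425,268.80 − R$150,000 = R$275,268.80.
Degree of operating leverage = R$425,268.80 / R$275,268.80 = 1.5449.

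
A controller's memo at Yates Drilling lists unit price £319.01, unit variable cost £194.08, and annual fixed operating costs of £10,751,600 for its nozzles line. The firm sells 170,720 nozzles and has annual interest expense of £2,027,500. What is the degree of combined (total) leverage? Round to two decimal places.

At 170,720 units, contribution = 170,720 × £124.93 = £21,328,049.60.
EBIT = £21,328,049.60 − £10,751,600 = £10,576,449.60. Interest = £2,027,500.00, so EBIT − I = £8,548,949.60.
DCL = contribution ÷ (EBIT − I) = £21,328,049.60 ÷ £8,548,949.60 = 2.4948.

2.49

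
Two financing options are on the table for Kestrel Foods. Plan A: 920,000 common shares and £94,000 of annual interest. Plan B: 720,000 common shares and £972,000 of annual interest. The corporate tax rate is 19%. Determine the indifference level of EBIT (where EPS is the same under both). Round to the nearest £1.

£4,132,800

Set EPS_A = EPS_B: (EBIT − £94,000)(1 − 0.19) ÷ 920,000 = (EBIT − £972,000)(1 − 0.19) ÷ 720,000.
Cancelling (1 − t) and cross-multiplying: 720,000·(EBIT − 94,000) = 920,000·(EBIT − 972,000).
Solving, EBIT = (972,000·920,000 − 94,000·720,000) / (920,000 − 720,000) = 826,560,000,000 / 200,000 = 4,132,800.00.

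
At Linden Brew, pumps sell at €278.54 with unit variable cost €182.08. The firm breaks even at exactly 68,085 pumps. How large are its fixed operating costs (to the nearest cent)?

Unit CM = price − variable cost = €278.54 − €182.08 = €96.46.
Fixed costs = break-even units × CM = 68,085 × €96.46 = €6,567,479.10.

€6,567,479.10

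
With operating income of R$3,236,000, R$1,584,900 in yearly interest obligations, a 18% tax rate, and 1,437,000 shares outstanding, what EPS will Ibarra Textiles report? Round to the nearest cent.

R$0.94

Pre-tax income = R$3,236,000 − R$1,584,900.00 = R$1,651,100.00.
After tax at 18%: net income = R$1,651,100.00 × 0.82 = R$1,353,902.00.
EPS = R$1,353,902.00 ÷ 1,437,000 = R$0.94.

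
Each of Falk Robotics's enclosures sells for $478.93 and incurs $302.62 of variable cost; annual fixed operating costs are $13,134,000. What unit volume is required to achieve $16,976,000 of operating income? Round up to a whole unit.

Contribution margin per unit = $478.93 − $302.62 = $176.31.
Units = (FC + target) / CM = ($13,134,000 + $16,976,000) / $176.31 = 170,778.74, so 170,779 enclosures.

170,779 enclosures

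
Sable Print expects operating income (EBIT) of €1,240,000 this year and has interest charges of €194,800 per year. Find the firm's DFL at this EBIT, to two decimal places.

Interest = €194,800.00.
Degree of financial leverage = EBIT / (EBIT − interest) = €1,240,000 / €1,045,200.00 = 1.1864.

1.19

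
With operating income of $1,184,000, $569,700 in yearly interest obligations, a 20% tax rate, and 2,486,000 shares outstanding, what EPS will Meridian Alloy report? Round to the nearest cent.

$0.20

Interest = $569,700.00, so EBT = $1,184,000 − $569,700.00 = $614,300.00.
After tax at 20%: net income = $614,300.00 × 0.80 = $491,440.00.
Per share: $491,440.00 / 2,486,000 shares = $0.20.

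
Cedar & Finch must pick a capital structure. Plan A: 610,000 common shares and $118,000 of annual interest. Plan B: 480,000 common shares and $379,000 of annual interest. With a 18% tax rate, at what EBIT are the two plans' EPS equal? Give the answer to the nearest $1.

$1,342,692

Set EPS_A = EPS_B: (EBIT − $118,000)(1 − 0.18) ÷ 610,000 = (EBIT − $379,000)(1 − 0.18) ÷ 480,000.
Cancelling (1 − t) and cross-multiplying: 480,000·(EBIT − 118,000) = 610,000·(EBIT − 379,000).
Solving, EBIT = (379,000·610,000 − 118,000·480,000) / (610,000 − 480,000) = 174,550,000,000 / 130,000 = 1,342,692.31.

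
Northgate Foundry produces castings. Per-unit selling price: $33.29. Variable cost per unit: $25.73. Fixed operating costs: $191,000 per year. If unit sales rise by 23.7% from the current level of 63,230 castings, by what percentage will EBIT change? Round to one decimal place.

+39.5%

Total contribution margin = 63,230 × $7.56 = $478,018.80.
Operating income = contribution − fixed costs = $478,018.80 − $191,000 = $287,018.80.
Degree of operating leverage = $478,018.80 / $287,018.80 = 1.6655.
%ΔEBIT = DOL × %ΔSales = 1.6655 × +23.7% = +39.5%.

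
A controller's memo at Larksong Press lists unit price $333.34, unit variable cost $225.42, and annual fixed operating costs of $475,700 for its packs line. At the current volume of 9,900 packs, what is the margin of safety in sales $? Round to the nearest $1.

$1,830,738

Unit CM = price − variable cost = $333.34 − $225.42 = $107.92. Break-even units = $475,700 ÷ $107.92 = 4,407.89; break-even revenue = 4,407.89 × $333.34 = $1,469,327.63.
Actual sales revenue = 9,900 × $333.34 = $3,300,066.00.
Margin of safety = $3,300,066.00 − $1,469,327.63 = $1,830,738.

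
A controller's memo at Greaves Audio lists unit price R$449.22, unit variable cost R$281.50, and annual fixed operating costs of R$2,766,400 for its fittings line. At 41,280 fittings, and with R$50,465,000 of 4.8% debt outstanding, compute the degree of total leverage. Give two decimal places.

3.99

Contribution at this volume is 41,280 × R$167.72 = R$6,923,481.60.
Subtracting fixed costs: EBIT = R$6,923,481.60 − R$2,766,400 = R$4,157,081.60. Interest = R$2,422,320.00.
DOL = R$6,923,481.60 ÷ R$4,157,081.60 = 1.6655; DFL = R$4,157,081.60 ÷ R$1,734,761.60 = 2.3963.
Combined leverage = 1.6655 × 2.3963 = 3.9910.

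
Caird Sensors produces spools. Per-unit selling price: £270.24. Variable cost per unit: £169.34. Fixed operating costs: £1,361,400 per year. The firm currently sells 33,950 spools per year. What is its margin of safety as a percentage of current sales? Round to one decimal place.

60.3%

Each unit contributes £270.24 − £169.34 = £100.90. Break-even units = £1,361,400 ÷ £100.90 = 13,492.57; break-even revenue = 13,492.57 × £270.24 = £3,646,231.28.
Actual sales revenue = 33,950 × £270.24 = £9,174,648.00.
Margin of safety = (£9,174,648.00 − £3,646,231.28) ÷ £9,174,648.00 = 60.3%.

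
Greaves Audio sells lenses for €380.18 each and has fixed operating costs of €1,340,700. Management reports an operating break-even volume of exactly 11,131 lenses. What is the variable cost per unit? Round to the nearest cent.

At break-even, FC = Q × (P − VC), so P − VC = €1,340,700 ÷ 11,131 = €120.4474.
Variable cost per unit = €380.18 − €120.4474 = €259.73.

€259.73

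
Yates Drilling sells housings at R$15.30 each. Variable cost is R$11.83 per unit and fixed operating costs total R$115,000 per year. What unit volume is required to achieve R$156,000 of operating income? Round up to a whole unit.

Each unit contributes R$15.30 − R$11.83 = R$3.47.
Units = (FC + target) / CM = (R$115,000 + R$156,000) / R$3.47 = 78,097.98, so 78,098 housings.

78,098 housings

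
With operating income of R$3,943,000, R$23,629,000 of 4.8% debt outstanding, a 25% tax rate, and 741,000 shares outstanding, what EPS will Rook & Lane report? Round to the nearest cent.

Interest = R$1,134,192.00, so EBT = R$3,943,000 − R$1,134,192.00 = R$2,808,808.00.
Net income = R$2,808,808.00 × (1 − 0.25) = R$2,106,606.00.
Per share: R$2,106,606.00 / 741,000 shares = R$2.84.

R$2.84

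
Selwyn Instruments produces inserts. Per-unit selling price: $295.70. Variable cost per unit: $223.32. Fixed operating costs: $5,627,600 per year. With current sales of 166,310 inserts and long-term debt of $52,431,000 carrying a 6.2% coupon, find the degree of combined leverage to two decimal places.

Total contribution margin = 166,310 × $72.38 = $12,037,517.80.
Subtracting fixed costs: EBIT = $12,037,517.80 − $5,627,600 = $6,409,917.80. Interest = $3,250,722.00.
DOL = $12,037,517.80 ÷ $6,409,917.80 = 1.8780; DFL = $6,409,917.80 ÷ $3,159,195.80 = 2.0290.
DCL = DOL × DFL = 1.8780 × 2.0290 = 3.8105.

3.81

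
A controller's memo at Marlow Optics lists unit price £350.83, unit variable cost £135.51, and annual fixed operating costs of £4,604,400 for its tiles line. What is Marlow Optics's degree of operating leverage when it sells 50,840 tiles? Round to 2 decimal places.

Total contribution margin = 50,840 × £215.32 = £10,946,868.80.
Subtracting fixed costs: EBIT = £10,946,868.80 − £4,604,400 = £6,342,468.80.
So DOL = total CM / EBIT = £10,946,868.80 / £6,342,468.80 = 1.7260.

1.73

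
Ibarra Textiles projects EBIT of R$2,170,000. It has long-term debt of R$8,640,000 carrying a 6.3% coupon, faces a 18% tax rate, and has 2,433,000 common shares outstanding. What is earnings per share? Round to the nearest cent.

Interest = R$544,320.00, so EBT = R$2,170,000 − R$544,320.00 = R$1,625,680.00.
After tax at 18%: net income = R$1,625,680.00 × 0.82 = R$1,333,057.60.
Per share: R$1,333,057.60 / 2,433,000 shares = R$0.55.

R$0.55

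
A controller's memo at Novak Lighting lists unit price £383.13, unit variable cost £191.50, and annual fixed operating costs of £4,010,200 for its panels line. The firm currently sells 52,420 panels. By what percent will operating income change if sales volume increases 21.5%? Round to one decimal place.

+35.8%

Contribution at this volume is 52,420 × £191.63 = £10,045,244.60.
Subtracting fixed costs: EBIT = £10,045,244.60 − £4,010,200 = £6,035,044.60.
So DOL = total CM / EBIT = £10,045,244.60 / £6,035,044.60 = 1.6645.
Operating income changes by 1.6645 × +21.5% = +35.8%.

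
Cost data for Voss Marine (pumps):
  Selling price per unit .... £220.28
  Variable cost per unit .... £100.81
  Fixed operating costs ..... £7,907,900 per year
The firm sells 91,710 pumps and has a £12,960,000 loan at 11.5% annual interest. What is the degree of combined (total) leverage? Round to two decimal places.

Contribution at this volume is 91,710 × £119.47 = £10,956,593.70.
EBIT = £10,956,593.70 − £7,907,900 = £3,048,693.70. Interest = £1,490,400.00, so EBIT − I = £1,558,293.70.
Degree of total leverage = total CM / (EBIT − interest) = £10,956,593.70 / £1,558,293.70 = 7.0311.

7.03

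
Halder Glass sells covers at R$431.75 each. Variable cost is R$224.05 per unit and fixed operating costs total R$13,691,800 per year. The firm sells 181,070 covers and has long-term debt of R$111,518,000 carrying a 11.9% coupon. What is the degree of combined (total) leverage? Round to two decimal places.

Total contribution margin = 181,070 × R$207.70 = R$37,608,239.00.
EBIT = R$37,608,239.00 − R$13,691,800 = R$23,916,439.00. Interest = R$13,270,642.00.
DOL = R$37,608,239.00 ÷ R$23,916,439.00 = 1.5725; DFL = R$23,916,439.00 ÷ R$10,645,797.00 = 2.2466.
Combined leverage = 1.5725 × 2.2466 = 3.5328.

3.53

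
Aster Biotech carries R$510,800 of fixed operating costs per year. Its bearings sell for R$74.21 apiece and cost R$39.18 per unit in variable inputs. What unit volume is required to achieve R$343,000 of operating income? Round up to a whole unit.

24,374 bearings

Contribution margin per unit = R$74.21 − R$39.18 = R$35.03.
Required volume = (fixed costs + target profit) ÷ CM = (R$510,800 + R$343,000) ÷ R$35.03 = 24,373.39, so 24,374 bearings.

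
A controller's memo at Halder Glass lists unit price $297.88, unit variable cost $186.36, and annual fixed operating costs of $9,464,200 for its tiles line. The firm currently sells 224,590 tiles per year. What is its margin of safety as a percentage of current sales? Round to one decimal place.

Contribution margin per unit = $297.88 − $186.36 = $111.52. Break-even units = $9,464,200 ÷ $111.52 = 84,865.49; break-even revenue = 84,865.49 × $297.88 = $25,279,733.64.
Actual sales revenue = 224,590 × $297.88 = $66,900,869.20.
Margin of safety = ($66,900,869.20 − $25,279,733.64) ÷ $66,900,869.20 = 62.2%.

62.2%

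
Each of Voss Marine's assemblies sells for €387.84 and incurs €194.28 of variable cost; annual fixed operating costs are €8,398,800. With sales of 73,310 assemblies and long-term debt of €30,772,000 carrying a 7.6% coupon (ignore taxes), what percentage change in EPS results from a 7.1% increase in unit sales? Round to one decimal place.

Contribution at this volume is 73,310 × €193.56 = €14,189,883.60.
Subtracting fixed costs: EBIT = €14,189,883.60 − €8,398,800 = €5,791,083.60.
Interest = €2,338,672.00, so EBIT − I = €3,452,411.60.
Degree of combined leverage = contribution ÷ (EBIT − I) = €14,189,883.60 ÷ €3,452,411.60 = 4.1101.
EPS therefore changes by 4.1101 × (+7.1%) = +29.2%.

+29.2%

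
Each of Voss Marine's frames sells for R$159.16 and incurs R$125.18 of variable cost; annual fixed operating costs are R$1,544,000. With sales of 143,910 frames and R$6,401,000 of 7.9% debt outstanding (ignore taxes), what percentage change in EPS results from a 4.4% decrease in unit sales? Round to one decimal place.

-7.6%

Total contribution margin = 143,910 × R$33.98 = R$4,890,061.80.
EBIT = R$4,890,061.80 − R$1,544,000 = R$3,346,061.80.
After interest of R$505,679.00, pre-tax earnings = R$2,840,382.80.
DCL = total CM / (EBIT − I) = R$4,890,061.80 / R$2,840,382.80 = 1.7216.
%ΔEPS = DCL × %ΔSales = 1.7216 × -4.4% = -7.6%.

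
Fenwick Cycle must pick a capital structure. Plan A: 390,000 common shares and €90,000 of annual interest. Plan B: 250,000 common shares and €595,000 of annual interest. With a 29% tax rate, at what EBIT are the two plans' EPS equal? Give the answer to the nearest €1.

€1,496,786

Set EPS_A = EPS_B: (EBIT − €90,000)(1 − 0.29) ÷ 390,000 = (EBIT − €595,000)(1 − 0.29) ÷ 250,000.
The (1 − t) factor cancels: (EBIT − 90,000) × 250,000 = (EBIT − 595,000) × 390,000.
Solving, EBIT = (595,000·390,000 − 90,000·250,000) / (390,000 − 250,000) = 209,550,000,000 / 140,000 = 1,496,785.71.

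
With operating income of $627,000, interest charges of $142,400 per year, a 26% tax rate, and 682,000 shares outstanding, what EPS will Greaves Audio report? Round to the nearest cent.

$0.53

Pre-tax income = $627,000 − $142,400.00 = $484,600.00.
Net income = $484,600.00 × (1 − 0.26) = $358,604.00.
EPS = $358,604.00 ÷ 682,000 = $0.53.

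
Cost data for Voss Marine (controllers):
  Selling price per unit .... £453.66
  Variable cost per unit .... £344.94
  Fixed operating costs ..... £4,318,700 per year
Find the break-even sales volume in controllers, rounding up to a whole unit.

39,724 controllers

Unit CM = price − variable cost = £453.66 − £344.94 = £108.72.
Break-even Q = £4,318,700 / £108.72 = 39,723.14 → 39,724 controllers.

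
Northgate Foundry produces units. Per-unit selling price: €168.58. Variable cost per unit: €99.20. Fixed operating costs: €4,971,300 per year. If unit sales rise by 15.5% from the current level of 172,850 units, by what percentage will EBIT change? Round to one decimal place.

Total contribution margin = 172,850 × €69.38 = €11,992,333.00.
Subtracting fixed costs: EBIT = €11,992,333.00 − €4,971,300 = €7,021,033.00.
DOL = contribution ÷ EBIT = €11,992,333.00 ÷ €7,021,033.00 = 1.7081.
%ΔEBIT = DOL × %ΔSales = 1.7081 × +15.5% = +26.5%.

+26.5%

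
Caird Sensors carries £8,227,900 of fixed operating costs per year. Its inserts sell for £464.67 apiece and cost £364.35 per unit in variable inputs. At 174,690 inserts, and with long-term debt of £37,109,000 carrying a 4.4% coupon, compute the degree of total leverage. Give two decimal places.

2.29

At 174,690 units, contribution = 174,690 × £100.32 = £17,524,900.80.
Operating income = contribution − fixed costs = £17,524,900.80 − £8,227,900 = £9,297,000.80. Interest = £1,632,796.00, so EBIT − I = £7,664,204.80.
Degree of total leverage = total CM / (EBIT − interest) = £17,524,900.80 / £7,664,204.80 = 2.2866.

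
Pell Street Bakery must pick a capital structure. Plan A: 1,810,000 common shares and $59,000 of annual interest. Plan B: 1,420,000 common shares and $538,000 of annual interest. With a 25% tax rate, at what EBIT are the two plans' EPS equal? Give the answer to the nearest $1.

Set EPS_A = EPS_B: (EBIT − $59,000)(1 − 0.25) ÷ 1,810,000 = (EBIT − $538,000)(1 − 0.25) ÷ 1,420,000.
The (1 − t) factor cancels: (EBIT − 59,000) × 1,420,000 = (EBIT − 538,000) × 1,810,000.
Solving, EBIT = (538,000·1,810,000 − 59,000·1,420,000) / (1,810,000 − 1,420,000) = 890,000,000,000 / 390,000 = 2,282,051.28.

$2,282,051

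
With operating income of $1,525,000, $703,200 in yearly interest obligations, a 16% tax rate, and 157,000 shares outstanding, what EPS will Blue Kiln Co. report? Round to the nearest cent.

Pre-tax income = $1,525,000 − $703,200.00 = $821,800.00.
Net income = $821,800.00 × (1 − 0.16) = $690,312.00.
EPS = $690,312.00 ÷ 157,000 = $4.40.

$4.40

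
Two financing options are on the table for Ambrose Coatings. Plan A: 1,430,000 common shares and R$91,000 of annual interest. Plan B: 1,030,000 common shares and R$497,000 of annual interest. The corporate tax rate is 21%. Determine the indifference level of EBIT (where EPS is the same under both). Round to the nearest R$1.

At indifference, (EBIT − 91,000)(1 − t)/1,430,000 = (EBIT − 497,000)(1 − t)/1,030,000.
The (1 − t) factor cancels: (EBIT − 91,000) × 1,030,000 = (EBIT − 497,000) × 1,430,000.
EBIT × (1,430,000 − 1,030,000) = 497,000 × 1,430,000 − 91,000 × 1,030,000 = 616,980,000,000, so EBIT = 616,980,000,000 ÷ 400,000 = 1,542,450.00.

R$1,542,450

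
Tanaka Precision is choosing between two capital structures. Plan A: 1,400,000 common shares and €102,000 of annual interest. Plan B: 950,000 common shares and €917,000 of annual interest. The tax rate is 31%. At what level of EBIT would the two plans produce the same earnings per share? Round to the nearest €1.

Set EPS_A = EPS_B: (EBIT − €102,000)(1 − 0.31) ÷ 1,400,000 = (EBIT − €917,000)(1 − 0.31) ÷ 950,000.
The (1 − t) factor cancels: (EBIT − 102,000) × 950,000 = (EBIT − 917,000) × 1,400,000.
Solving, EBIT = (917,000·1,400,000 − 102,000·950,000) / (1,400,000 − 950,000) = 1,186,900,000,000 / 450,000 = 2,637,555.56.

€2,637,556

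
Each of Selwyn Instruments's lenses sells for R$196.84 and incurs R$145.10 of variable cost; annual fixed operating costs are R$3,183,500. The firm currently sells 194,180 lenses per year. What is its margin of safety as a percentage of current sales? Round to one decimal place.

Contribution margin per unit = R$196.84 − R$145.10 = R$51.74. Break-even units = R$3,183,500 ÷ R$51.74 = 61,528.80; break-even revenue = 61,528.80 × R$196.84 = R$12,111,328.57.
Current sales = 194,180 × R$196.84 = R$38,222,391.20.
Margin of safety = (R$38,222,391.20 − R$12,111,328.57) ÷ R$38,222,391.20 = 68.3%.

68.3%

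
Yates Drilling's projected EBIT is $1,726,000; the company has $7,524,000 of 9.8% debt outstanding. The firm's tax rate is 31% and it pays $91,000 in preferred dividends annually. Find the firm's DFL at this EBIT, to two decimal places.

Annual interest charges come to $737,352.00.
Preferred dividends grossed up pre-tax: $91,000 / (1 − 0.31) = $131,884.06.
DFL = EBIT ÷ [EBIT − I − D_p/(1−t)] = $1,726,000 ÷ [$1,726,000 − $737,352.00 − $131,884.06] = $1,726,000 ÷ $856,763.94 = 2.0146.

2.01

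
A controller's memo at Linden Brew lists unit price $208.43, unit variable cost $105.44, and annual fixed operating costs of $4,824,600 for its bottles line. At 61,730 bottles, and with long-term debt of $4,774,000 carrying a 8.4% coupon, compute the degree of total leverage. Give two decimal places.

Total contribution margin = 61,730 × $102.99 = $6,357,572.70.
Subtracting fixed costs: EBIT = $6,357,572.70 − $4,824,600 = $1,532,972.70. Interest = $401,016.00, so EBIT − I = $1,131,956.70.
DCL = contribution ÷ (EBIT − I) = $6,357,572.70 ÷ $1,131,956.70 = 5.6164.

5.62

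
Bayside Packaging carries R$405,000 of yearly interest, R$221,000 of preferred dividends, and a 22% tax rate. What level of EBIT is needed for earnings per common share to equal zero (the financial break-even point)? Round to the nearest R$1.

R$688,333

Grossing the preferred dividend up to pre-tax terms: R$221,000 / (1 − 0.22) = R$283,333.33.
Financial break-even EBIT = interest + D_p ÷ (1 − t) = R$405,000 + R$283,333.33 = R$688,333.33.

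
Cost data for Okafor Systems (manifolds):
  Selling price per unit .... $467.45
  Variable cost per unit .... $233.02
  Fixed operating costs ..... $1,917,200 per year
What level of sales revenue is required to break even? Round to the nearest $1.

CM per unit = $467.45 − $233.02 = $234.43; CM ratio = $234.43 / $467.45 = 0.5015.
Break-even revenue = fixed costs × price ÷ CM = $1,917,200 × $467.45 ÷ $234.43 = $3,822,869.

$3,822,869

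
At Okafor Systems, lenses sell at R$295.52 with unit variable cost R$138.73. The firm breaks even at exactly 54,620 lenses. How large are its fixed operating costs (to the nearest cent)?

R$8,563,869.80

Unit CM = price − variable cost = R$295.52 − R$138.73 = R$156.79.
Fixed costs = break-even units × CM = 54,620 × R$156.79 = R$8,563,869.80.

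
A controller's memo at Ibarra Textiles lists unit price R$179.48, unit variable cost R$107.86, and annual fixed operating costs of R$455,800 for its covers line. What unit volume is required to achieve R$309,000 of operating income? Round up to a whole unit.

10,679 covers

Each unit contributes R$179.48 − R$107.86 = R$71.62.
Need Q such that Q × R$71.62 − R$455,800 = R$309,000, i.e. Q = R$764,800 / R$71.62 = 10,678.58 → 10,679.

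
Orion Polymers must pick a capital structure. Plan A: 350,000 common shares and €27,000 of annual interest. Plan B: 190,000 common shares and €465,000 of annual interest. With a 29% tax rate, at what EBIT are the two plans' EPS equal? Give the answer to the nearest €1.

At indifference, (EBIT − 27,000)(1 − t)/350,000 = (EBIT − 465,000)(1 − t)/190,000.
Cancelling (1 − t) and cross-multiplying: 190,000·(EBIT − 27,000) = 350,000·(EBIT − 465,000).
Solving, EBIT = (465,000·350,000 − 27,000·190,000) / (350,000 − 190,000) = 157,620,000,000 / 160,000 = 985,125.00.

€985,125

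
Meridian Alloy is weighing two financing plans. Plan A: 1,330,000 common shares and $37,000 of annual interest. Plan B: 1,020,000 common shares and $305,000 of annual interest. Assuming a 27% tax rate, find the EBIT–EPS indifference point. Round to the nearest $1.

At indifference, (EBIT − 37,000)(1 − t)/1,330,000 = (EBIT − 305,000)(1 − t)/1,020,000.
Cancelling (1 − t) and cross-multiplying: 1,020,000·(EBIT − 37,000) = 1,330,000·(EBIT − 305,000).
Solving, EBIT = (305,000·1,330,000 − 37,000·1,020,000) / (1,330,000 − 1,020,000) = 367,910,000,000 / 310,000 = 1,186,806.45.

$1,186,806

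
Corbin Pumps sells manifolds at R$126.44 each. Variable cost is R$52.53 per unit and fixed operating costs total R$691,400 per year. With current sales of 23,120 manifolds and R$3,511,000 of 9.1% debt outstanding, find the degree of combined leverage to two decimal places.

At 23,120 units, contribution = 23,120 × R$73.91 = R$1,708,799.20.
Operating income = contribution − fixed costs = R$1,708,799.20 − R$691,400 = R$1,017,399.20. Interest = R$319,501.00, so EBIT − I = R$697,898.20.
Degree of total leverage = total CM / (EBIT − interest) = R$1,708,799.20 / R$697,898.20 = 2.4485.

2.45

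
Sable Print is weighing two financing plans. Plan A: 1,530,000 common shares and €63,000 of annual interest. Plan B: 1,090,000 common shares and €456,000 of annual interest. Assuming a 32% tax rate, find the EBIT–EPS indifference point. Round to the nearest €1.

€1,429,568

Set EPS_A = EPS_B: (EBIT − €63,000)(1 − 0.32) ÷ 1,530,000 = (EBIT − €456,000)(1 − 0.32) ÷ 1,090,000.
The (1 − t) factor cancels: (EBIT − 63,000) × 1,090,000 = (EBIT − 456,000) × 1,530,000.
EBIT × (1,530,000 − 1,090,000) = 456,000 × 1,530,000 − 63,000 × 1,090,000 = 629,010,000,000, so EBIT = 629,010,000,000 ÷ 440,000 = 1,429,568.18.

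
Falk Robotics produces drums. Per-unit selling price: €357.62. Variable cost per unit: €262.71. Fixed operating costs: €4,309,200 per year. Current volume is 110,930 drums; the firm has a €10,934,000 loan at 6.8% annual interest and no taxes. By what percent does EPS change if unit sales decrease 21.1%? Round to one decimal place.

Contribution at this volume is 110,930 × €94.91 = €10,528,366.30.
EBIT = €10,528,366.30 − €4,309,200 = €6,219,166.30.
After interest of €743,512.00, pre-tax earnings = €5,475,654.30.
DCL = total CM / (EBIT − I) = €10,528,366.30 / €5,475,654.30 = 1.9228.
EPS therefore changes by 1.9228 × (-21.1%) = -40.6%.

-40.6%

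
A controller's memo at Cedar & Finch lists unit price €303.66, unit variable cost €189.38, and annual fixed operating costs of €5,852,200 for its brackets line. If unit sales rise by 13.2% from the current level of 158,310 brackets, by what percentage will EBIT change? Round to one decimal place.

+19.5%

Total contribution margin = 158,310 × €114.28 = €18,091,666.80.
Operating income = contribution − fixed costs = €18,091,666.80 − €5,852,200 = €12,239,466.80.
DOL = contribution ÷ EBIT = €18,091,666.80 ÷ €12,239,466.80 = 1.4781.
%ΔEBIT = DOL × %ΔSales = 1.4781 × +13.2% = +19.5%.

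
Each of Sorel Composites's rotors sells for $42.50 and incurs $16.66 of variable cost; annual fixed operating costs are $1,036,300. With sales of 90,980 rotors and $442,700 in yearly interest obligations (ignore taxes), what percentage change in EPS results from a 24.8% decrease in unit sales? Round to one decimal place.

-66.9%

Total contribution margin = 90,980 × $25.84 = $2,350,923.20.
Subtracting fixed costs: EBIT = $2,350,923.20 − $1,036,300 = $1,314,623.20.
Interest = $442,700.00, so EBIT − I = $871,923.20.
DCL = total CM / (EBIT − I) = $2,350,923.20 / $871,923.20 = 2.6963.
EPS therefore changes by 2.6963 × (-24.8%) = -66.9%.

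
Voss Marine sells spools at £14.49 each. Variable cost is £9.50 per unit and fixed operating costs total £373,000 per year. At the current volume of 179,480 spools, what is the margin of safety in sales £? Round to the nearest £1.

£1,517,545

Unit CM = price − variable cost = £14.49 − £9.50 = £4.99. Break-even units = £373,000 ÷ £4.99 = 74,749.50; break-even revenue = 74,749.50 × £14.49 = £1,083,120.24.
Actual sales revenue = 179,480 × £14.49 = £2,600,665.20.
Margin of safety = £2,600,665.20 − £1,083,120.24 = £1,517,545.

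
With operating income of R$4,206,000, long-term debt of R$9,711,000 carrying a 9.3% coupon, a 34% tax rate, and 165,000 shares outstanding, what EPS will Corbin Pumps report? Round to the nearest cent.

R$13.21

Pre-tax income = R$4,206,000 − R$903,123.00 = R$3,302,877.00.
Net income = R$3,302,877.00 × (1 − 0.34) = R$2,179,898.82.
Per share: R$2,179,898.82 / 165,000 shares = R$13.21.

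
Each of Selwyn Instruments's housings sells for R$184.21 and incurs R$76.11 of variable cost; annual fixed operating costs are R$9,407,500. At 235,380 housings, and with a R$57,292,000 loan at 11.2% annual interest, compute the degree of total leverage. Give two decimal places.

2.64

At 235,380 units, contribution = 235,380 × R$108.10 = R$25,444,578.00.
Operating income = contribution − fixed costs = R$25,444,578.00 − R$9,407,500 = R$16,037,078.00. Interest = R$6,416,704.00.
DOL = R$25,444,578.00 ÷ R$16,037,078.00 = 1.5866; DFL = R$16,037,078.00 ÷ R$9,620,374.00 = 1.6670.
Combined leverage = 1.5866 × 1.6670 = 2.6449.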